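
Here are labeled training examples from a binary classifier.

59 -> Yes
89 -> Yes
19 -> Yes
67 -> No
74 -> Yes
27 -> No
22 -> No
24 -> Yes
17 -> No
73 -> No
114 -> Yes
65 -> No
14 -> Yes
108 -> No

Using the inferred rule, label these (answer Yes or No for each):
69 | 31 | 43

The classifier is using: ≡ 4 (mod 5).
Yes: 69, since 69 mod 5 = 4.
No: 31, since 31 mod 5 = 1.
No: 43, since 43 mod 5 = 3.

Yes, No, No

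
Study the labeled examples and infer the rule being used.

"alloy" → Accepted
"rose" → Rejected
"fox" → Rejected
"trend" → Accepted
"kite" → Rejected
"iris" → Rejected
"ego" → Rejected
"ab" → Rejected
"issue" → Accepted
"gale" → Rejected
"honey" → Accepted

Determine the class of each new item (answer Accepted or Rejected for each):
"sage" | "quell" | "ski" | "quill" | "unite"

Rejected, Accepted, Rejected, Accepted, Accepted

'Accepted' ⟺ length 5.
"sage": length 4 — does not pass, so Rejected. "quell": length 5 — meets the rule, so Accepted. "ski": length 3 — does not pass, so Rejected. "quill": length 5 — meets the rule, so Accepted. "unite": length 5 — meets the rule, so Accepted.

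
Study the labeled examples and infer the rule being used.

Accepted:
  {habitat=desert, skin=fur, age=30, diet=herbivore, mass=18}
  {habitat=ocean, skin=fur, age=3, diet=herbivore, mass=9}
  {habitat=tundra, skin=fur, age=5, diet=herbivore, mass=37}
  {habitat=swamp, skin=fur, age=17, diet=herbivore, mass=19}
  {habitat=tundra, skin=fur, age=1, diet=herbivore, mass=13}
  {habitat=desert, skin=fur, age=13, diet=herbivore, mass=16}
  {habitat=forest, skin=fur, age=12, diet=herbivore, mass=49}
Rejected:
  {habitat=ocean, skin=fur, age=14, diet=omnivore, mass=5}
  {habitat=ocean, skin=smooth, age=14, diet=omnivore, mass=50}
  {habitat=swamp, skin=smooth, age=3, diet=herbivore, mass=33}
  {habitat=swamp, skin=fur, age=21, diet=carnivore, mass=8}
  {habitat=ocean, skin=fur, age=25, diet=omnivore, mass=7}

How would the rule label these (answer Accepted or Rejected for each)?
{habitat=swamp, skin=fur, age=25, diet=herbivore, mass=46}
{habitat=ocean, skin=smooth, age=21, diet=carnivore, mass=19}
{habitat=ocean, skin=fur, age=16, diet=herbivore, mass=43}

The common property of the 'Accepted' items is: diet is herbivore AND skin is fur. No 'Rejected' item has it.
Accepted: {habitat=swamp, skin=fur, age=25, diet=herbivore, mass=46}, since diet is herbivore, skin is fur. Rejected: {habitat=ocean, skin=smooth, age=21, diet=carnivore, mass=19}, since diet is carnivore, skin is smooth. Accepted: {habitat=ocean, skin=fur, age=16, diet=herbivore, mass=43}, since diet is herbivore, skin is fur.

Accepted, Rejected, Accepted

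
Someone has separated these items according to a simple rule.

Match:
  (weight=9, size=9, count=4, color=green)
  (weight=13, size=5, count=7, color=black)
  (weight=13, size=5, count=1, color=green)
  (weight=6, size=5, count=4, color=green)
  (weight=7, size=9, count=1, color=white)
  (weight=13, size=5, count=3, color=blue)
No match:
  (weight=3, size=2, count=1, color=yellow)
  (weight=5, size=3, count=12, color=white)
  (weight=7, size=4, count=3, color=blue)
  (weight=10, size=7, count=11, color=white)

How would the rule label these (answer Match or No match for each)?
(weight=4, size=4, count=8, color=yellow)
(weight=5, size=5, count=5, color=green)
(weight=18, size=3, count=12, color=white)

The distinguishing property — size ≥ 5 AND count ≤ 7 — holds for all the 'Match' cases and none of the 'No match' cases.
No match: (weight=4, size=4, count=8, color=yellow), since size = 4, count = 8. Match: (weight=5, size=5, count=5, color=green), since size = 5, count = 5. No match: (weight=18, size=3, count=12, color=white), since size = 3, count = 12.

No match, Match, No match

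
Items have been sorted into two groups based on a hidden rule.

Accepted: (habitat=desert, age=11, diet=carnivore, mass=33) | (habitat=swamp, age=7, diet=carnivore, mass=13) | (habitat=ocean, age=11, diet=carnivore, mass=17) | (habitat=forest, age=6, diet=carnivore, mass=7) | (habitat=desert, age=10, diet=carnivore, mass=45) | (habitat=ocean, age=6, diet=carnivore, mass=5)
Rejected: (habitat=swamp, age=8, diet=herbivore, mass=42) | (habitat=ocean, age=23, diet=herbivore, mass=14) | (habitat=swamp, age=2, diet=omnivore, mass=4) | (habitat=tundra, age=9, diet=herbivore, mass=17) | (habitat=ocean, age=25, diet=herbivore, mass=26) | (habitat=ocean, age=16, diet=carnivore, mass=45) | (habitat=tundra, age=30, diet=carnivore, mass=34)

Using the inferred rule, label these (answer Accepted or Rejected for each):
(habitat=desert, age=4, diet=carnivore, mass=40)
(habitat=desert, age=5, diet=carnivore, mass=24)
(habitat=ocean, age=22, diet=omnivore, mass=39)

The common property of the 'Accepted' items is: diet is carnivore AND age ≤ 11. No 'Rejected' item has it.
Accepted: (habitat=desert, age=4, diet=carnivore, mass=40), since diet is carnivore, age = 4. Accepted: (habitat=desert, age=5, diet=carnivore, mass=24), since diet is carnivore, age = 5. Rejected: (habitat=ocean, age=22, diet=omnivore, mass=39), since diet is omnivore, age = 22.

Accepted, Accepted, Rejected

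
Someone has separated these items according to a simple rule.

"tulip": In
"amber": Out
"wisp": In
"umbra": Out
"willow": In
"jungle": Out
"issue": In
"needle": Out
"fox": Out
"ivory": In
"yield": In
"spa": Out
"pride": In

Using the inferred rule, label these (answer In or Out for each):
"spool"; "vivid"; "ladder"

Out, In, Out

Rule: contains 'i'. This holds for each 'In' example and fails for each 'Out' one.
"spool": no 'i' — lacks this property, so Out. "vivid": has 'i' — passes, so In. "ladder": no 'i' — lacks this property, so Out.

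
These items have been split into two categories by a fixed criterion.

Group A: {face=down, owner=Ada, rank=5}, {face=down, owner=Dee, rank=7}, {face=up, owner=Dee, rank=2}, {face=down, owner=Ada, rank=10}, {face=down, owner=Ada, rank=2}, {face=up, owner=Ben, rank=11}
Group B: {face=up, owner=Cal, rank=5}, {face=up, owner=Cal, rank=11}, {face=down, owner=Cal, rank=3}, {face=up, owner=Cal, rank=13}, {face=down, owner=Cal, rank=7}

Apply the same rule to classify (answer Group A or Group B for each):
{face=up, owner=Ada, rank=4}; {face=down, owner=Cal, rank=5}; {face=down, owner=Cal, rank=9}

The distinguishing property — owner is not Cal — holds for all the 'Group A' cases and none of the 'Group B' cases.
{face=up, owner=Ada, rank=4}: owner is Ada, satisfies this → Group A. {face=down, owner=Cal, rank=5}: owner is Cal, fails the rule → Group B. {face=down, owner=Cal, rank=9}: owner is Cal, fails the rule → Group B.

Group A, Group B, Group B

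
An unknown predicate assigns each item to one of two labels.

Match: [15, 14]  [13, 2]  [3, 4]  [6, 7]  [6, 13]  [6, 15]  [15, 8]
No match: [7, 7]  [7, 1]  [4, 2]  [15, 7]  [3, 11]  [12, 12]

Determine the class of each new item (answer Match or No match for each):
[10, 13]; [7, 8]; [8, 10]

The pattern is that an item is 'Match' exactly when: sum is odd.
[10, 13]: Match (10+13 = 23).
[7, 8]: Match (7+8 = 15).
[8, 10]: No match (8+10 = 18).

Match, Match, No match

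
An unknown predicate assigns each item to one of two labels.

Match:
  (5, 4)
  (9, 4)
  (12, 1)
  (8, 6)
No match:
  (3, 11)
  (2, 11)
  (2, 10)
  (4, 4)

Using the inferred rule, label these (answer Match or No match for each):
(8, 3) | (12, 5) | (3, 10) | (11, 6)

The common property of the 'Match' items is: first > second. No 'No match' item has it.

Match, Match, No match, Match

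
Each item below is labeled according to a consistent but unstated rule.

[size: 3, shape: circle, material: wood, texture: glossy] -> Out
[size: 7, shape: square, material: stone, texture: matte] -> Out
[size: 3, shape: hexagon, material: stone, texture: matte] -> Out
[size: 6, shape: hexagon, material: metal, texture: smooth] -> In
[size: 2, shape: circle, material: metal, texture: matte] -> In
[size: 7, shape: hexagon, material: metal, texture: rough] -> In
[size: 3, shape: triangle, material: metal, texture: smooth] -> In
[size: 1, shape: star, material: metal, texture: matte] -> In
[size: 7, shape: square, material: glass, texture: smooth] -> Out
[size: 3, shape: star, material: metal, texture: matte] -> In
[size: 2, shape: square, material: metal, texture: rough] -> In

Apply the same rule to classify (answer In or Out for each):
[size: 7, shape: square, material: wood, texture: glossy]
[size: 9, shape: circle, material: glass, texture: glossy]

Out, Out

Looking at the examples, the only property every 'In' case has and every 'Out' case lacks is: material is metal.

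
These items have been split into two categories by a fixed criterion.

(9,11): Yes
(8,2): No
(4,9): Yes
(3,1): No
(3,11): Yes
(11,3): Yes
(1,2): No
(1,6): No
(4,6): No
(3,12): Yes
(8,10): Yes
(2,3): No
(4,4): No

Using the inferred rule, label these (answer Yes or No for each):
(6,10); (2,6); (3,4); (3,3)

The rule appears to be: sum ≥ 13.
(6,10) — 6+10 = 16, hence Yes. (2,6) — 2+6 = 8, hence No. (3,4) — 3+4 = 7, hence No. (3,3) — 3+3 = 6, hence No.

Yes, No, No, No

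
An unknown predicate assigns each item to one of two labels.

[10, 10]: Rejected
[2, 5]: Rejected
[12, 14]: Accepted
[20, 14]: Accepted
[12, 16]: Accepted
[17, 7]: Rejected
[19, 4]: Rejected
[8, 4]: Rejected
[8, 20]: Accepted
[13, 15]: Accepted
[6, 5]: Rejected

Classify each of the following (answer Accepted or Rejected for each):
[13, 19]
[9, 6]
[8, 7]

Rule: sum ≥ 26. This holds for each 'Accepted' example and fails for each 'Rejected' one.

Accepted, Rejected, Rejected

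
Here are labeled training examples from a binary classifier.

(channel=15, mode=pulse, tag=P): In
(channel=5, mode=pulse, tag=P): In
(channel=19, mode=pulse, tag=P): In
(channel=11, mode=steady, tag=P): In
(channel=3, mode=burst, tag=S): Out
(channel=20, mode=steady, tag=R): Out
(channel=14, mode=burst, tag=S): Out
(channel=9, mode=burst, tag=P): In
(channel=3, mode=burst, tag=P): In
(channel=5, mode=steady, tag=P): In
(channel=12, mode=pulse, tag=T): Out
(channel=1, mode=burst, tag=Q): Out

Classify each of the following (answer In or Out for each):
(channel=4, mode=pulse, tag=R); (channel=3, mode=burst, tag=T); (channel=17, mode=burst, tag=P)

A rule that fits every label: tag is P — true of each 'In' example, false of each 'Out' one.
(channel=4, mode=pulse, tag=R): tag is R — doesn't qualify, so Out. (channel=3, mode=burst, tag=T): tag is T — doesn't qualify, so Out. (channel=17, mode=burst, tag=P): tag is P — has this property, so In.

Out, Out, In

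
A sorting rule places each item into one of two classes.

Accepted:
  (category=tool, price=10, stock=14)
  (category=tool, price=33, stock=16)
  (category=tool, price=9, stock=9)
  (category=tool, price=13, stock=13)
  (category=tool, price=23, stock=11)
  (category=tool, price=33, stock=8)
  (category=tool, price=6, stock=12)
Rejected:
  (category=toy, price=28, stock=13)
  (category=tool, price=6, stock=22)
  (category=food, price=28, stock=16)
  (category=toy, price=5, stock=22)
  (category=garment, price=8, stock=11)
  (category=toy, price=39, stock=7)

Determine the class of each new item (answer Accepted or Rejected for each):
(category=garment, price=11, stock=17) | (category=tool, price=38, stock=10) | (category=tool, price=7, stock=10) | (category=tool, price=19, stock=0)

All 'Accepted' examples share one property — category is tool AND stock ≤ 16 — and every 'Rejected' example lacks it.
(category=garment, price=11, stock=17): Rejected (category is garment, stock = 17).
(category=tool, price=38, stock=10): Accepted (category is tool, stock = 10).
(category=tool, price=7, stock=10): Accepted (category is tool, stock = 10).
(category=tool, price=19, stock=0): Accepted (category is tool, stock = 0).

Rejected, Accepted, Accepted, Accepted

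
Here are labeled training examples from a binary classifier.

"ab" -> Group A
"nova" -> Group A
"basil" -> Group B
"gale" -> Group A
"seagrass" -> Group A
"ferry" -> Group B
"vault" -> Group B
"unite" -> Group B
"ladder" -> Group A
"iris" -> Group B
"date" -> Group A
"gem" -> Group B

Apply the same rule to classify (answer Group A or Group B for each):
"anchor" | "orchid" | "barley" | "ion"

Group A, Group B, Group A, Group B

The rule appears to be: even length AND contains 'a'.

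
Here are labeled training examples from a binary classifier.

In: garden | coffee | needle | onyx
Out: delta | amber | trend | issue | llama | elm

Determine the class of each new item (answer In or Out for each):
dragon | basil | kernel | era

In, Out, In, Out

Looking at the examples, the only property every 'In' case has and every 'Out' case lacks is: even length.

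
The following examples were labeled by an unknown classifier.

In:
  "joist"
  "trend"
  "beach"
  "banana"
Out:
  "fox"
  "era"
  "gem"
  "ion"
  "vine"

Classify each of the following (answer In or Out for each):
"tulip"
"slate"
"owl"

Every 'In' example satisfies: length ≥ 5. None of the 'Out' examples do.
In: "tulip", since length 5.
In: "slate", since length 5.
Out: "owl", since length 3.

In, In, Out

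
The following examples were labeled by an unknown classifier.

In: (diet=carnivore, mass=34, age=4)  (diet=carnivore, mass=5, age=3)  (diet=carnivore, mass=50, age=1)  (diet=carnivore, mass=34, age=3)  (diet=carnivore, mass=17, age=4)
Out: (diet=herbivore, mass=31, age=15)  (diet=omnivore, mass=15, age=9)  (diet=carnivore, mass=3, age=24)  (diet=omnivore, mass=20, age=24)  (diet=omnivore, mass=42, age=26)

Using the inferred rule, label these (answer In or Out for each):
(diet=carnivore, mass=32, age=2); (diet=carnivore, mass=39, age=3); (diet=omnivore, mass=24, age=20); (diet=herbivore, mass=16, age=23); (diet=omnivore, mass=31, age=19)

The rule appears to be: age ≤ 4.

In, In, Out, Out, Out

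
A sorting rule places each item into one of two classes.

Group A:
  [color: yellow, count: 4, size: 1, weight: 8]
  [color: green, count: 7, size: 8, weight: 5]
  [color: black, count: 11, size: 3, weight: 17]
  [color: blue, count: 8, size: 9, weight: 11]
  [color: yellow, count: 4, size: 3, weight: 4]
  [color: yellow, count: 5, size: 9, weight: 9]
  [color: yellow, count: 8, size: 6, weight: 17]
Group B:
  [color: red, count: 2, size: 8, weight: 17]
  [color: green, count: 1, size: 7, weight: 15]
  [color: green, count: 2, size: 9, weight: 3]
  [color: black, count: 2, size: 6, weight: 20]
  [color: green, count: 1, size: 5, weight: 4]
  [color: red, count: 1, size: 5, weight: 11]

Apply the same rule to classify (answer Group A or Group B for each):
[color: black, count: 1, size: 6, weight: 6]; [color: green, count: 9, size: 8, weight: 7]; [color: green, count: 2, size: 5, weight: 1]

Rule: count ≥ 4. This holds for each 'Group A' example and fails for each 'Group B' one.
[color: black, count: 1, size: 6, weight: 6]: count = 1, fails the rule → Group B. [color: green, count: 9, size: 8, weight: 7]: count = 9, matches → Group A. [color: green, count: 2, size: 5, weight: 1]: count = 2, fails the rule → Group B.

Group B, Group A, Group B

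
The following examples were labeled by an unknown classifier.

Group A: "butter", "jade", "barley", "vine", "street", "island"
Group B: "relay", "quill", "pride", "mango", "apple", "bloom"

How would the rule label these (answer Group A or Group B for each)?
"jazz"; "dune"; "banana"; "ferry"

Group A, Group A, Group A, Group B

Rule: even length. This holds for each 'Group A' example and fails for each 'Group B' one.
"jazz" — length 4, hence Group A. "dune" — length 4, hence Group A. "banana" — length 6, hence Group A. "ferry" — length 5, hence Group B.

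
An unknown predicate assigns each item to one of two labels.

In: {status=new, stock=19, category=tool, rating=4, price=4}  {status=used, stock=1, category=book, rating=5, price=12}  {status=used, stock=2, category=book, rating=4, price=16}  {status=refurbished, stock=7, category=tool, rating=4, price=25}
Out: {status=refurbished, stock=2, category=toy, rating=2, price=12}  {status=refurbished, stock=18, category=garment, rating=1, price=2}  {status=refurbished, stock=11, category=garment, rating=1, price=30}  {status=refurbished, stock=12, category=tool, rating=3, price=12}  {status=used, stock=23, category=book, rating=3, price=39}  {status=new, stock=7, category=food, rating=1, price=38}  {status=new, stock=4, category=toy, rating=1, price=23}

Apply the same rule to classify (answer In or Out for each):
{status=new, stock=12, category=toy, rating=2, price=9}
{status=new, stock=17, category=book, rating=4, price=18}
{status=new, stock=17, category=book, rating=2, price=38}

Out, In, Out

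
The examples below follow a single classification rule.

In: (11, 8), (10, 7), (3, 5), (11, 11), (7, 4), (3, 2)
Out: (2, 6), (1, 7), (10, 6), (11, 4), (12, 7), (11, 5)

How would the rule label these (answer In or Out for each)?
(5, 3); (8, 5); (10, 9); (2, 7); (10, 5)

A rule that fits every label: |first − second| ≤ 3 — true of each 'In' example, false of each 'Out' one.
(5, 3) — |5−3| = 2, hence In.
(8, 5) — |8−5| = 3, hence In.
(10, 9) — |10−9| = 1, hence In.
(2, 7) — |2−7| = 5, hence Out.
(10, 5) — |10−5| = 5, hence Out.

In, In, In, Out, Out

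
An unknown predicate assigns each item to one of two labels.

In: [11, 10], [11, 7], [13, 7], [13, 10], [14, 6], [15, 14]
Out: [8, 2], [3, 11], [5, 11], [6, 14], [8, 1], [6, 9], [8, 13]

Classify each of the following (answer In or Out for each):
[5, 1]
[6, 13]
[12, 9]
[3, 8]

Out, Out, In, Out

The simplest hypothesis consistent with all the labels is: first ≥ 9.
Out: [5, 1], since first 5.
Out: [6, 13], since first 6.
In: [12, 9], since first 12.
Out: [3, 8], since first 3.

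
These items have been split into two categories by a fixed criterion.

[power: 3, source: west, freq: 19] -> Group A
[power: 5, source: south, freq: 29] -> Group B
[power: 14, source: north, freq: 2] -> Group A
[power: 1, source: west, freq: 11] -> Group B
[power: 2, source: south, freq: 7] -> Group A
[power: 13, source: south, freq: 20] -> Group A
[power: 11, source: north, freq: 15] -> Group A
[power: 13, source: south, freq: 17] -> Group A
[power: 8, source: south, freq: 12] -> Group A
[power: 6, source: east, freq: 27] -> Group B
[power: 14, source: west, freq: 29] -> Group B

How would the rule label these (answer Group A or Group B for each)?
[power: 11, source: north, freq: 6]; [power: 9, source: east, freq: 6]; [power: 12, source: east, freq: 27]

Every 'Group A' example satisfies: freq ≤ 20 AND power ≥ 2. None of the 'Group B' examples do.
[power: 11, source: north, freq: 6] → freq = 6, power = 11 → Group A. [power: 9, source: east, freq: 6] → freq = 6, power = 9 → Group A. [power: 12, source: east, freq: 27] → freq = 27, power = 12 → Group B.

Group A, Group A, Group B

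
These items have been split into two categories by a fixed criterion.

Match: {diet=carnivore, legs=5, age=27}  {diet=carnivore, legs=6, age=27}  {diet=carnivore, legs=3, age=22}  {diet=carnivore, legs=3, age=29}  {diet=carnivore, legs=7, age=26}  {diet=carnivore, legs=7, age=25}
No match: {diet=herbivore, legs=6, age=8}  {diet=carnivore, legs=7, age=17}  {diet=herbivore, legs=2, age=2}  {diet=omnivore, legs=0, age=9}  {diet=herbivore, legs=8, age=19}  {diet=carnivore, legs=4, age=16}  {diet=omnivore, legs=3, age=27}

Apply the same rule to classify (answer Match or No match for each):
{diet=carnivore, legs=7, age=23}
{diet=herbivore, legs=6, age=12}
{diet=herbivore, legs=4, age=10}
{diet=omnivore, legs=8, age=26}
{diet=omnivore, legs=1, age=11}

Match, No match, No match, No match, No match

All 'Match' examples share one property — diet is carnivore AND age ≥ 19 — and every 'No match' example lacks it.
Match: {diet=carnivore, legs=7, age=23}, since diet is carnivore, age = 23. No match: {diet=herbivore, legs=6, age=12}, since diet is herbivore, age = 12. No match: {diet=herbivore, legs=4, age=10}, since diet is herbivore, age = 10. No match: {diet=omnivore, legs=8, age=26}, since diet is omnivore, age = 26. No match: {diet=omnivore, legs=1, age=11}, since diet is omnivore, age = 11.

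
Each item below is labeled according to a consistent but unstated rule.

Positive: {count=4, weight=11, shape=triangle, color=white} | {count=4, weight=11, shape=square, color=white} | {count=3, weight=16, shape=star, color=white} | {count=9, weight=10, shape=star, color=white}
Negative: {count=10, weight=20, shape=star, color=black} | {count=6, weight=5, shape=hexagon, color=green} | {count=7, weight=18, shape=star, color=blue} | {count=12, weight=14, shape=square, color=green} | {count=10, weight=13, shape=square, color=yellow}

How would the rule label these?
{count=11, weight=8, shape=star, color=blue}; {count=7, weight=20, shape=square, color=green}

Comparing the two groups points to one rule — color is white.

Negative, Negative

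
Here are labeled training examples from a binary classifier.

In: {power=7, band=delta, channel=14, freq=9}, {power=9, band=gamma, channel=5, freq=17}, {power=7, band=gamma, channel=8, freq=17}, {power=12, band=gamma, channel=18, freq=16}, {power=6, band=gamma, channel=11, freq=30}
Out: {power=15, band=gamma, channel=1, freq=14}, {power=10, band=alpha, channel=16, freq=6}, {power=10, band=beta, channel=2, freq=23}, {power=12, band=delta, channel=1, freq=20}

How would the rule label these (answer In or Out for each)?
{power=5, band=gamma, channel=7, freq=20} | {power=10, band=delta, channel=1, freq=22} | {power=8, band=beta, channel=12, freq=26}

The distinguishing property — channel ≥ 5 AND freq ≥ 9 — holds for all the 'In' cases and none of the 'Out' cases.
{power=5, band=gamma, channel=7, freq=20}: In (channel = 7, freq = 20).
{power=10, band=delta, channel=1, freq=22}: Out (channel = 1, freq = 22).
{power=8, band=beta, channel=12, freq=26}: In (channel = 12, freq = 26).

In, Out, In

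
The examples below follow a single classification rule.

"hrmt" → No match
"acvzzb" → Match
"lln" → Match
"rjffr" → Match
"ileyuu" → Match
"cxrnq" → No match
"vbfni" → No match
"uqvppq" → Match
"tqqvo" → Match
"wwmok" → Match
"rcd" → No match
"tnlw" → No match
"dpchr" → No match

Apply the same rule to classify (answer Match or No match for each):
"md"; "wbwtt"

The classifier is using: has a double letter.
No match: "md", since no doubled letter. Match: "wbwtt", since 'tt' doubled.

No match, Match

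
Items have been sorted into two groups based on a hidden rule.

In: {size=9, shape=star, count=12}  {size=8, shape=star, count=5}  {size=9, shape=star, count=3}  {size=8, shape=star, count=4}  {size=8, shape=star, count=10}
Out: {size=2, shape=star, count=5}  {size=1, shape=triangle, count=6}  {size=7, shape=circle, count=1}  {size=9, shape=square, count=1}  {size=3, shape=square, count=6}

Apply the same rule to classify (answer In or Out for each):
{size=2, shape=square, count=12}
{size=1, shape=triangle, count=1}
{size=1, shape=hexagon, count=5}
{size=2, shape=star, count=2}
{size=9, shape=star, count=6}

The simplest hypothesis consistent with all the labels is: shape is star AND size ≥ 3.
{size=2, shape=square, count=12} → shape is square, size = 2 → Out.
{size=1, shape=triangle, count=1} → shape is triangle, size = 1 → Out.
{size=1, shape=hexagon, count=5} → shape is hexagon, size = 1 → Out.
{size=2, shape=star, count=2} → shape is star, size = 2 → Out.
{size=9, shape=star, count=6} → shape is star, size = 9 → In.

Out, Out, Out, Out, In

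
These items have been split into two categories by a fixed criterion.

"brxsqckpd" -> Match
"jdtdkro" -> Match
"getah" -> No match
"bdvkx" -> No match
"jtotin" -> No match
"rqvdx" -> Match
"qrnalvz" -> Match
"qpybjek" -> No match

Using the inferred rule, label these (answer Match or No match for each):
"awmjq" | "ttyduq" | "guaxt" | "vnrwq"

No match, No match, No match, Match

The pattern is that an item is 'Match' exactly when: contains 'r'.
"awmjq": no 'r' — does not satisfy this, so No match. "ttyduq": no 'r' — does not satisfy this, so No match. "guaxt": no 'r' — does not satisfy this, so No match. "vnrwq": has 'r' — checks out, so Match.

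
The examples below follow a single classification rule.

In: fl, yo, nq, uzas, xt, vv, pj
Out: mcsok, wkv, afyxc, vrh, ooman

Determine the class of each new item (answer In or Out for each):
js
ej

One predicate separates the groups cleanly: even length.

In, In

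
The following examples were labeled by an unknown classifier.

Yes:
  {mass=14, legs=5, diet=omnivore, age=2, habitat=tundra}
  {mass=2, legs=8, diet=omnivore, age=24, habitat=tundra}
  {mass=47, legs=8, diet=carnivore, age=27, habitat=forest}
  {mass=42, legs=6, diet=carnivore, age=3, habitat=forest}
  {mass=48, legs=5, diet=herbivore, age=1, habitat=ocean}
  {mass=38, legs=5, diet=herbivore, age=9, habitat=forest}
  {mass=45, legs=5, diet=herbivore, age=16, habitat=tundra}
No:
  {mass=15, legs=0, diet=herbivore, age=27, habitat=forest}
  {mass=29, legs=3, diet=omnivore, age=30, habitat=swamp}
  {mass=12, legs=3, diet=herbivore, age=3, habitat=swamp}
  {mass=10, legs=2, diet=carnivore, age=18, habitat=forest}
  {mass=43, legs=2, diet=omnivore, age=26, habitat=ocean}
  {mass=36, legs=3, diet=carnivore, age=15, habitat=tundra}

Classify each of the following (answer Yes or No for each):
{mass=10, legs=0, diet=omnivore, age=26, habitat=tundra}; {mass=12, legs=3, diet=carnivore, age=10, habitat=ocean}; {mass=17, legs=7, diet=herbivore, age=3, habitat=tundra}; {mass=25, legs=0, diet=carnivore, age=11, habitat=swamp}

No, No, Yes, No

The distinguishing property — legs ≥ 5 — holds for all the 'Yes' cases and none of the 'No' cases.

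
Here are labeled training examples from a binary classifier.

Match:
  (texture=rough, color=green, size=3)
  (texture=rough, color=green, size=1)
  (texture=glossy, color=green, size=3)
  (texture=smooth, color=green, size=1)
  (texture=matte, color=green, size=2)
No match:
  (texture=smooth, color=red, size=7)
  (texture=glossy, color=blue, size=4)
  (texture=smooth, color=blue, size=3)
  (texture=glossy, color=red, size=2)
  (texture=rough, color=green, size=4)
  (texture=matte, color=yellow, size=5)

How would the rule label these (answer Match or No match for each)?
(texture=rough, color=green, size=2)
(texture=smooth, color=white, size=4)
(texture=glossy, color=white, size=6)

One predicate separates the groups cleanly: color is green AND size ≤ 3.
(texture=rough, color=green, size=2): color is green, size = 2 — qualifies, so Match. (texture=smooth, color=white, size=4): color is white, size = 4 — lacks this property, so No match. (texture=glossy, color=white, size=6): color is white, size = 6 — lacks this property, so No match.

Match, No match, No match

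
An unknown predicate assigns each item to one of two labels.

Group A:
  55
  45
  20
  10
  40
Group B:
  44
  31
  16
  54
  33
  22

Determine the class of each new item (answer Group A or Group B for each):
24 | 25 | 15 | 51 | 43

Group B, Group A, Group A, Group B, Group B

The classifier is using: multiple of 5.
24: Group B (24 = 5·4 + 4).
25: Group A (25 = 5·5).
15: Group A (15 = 5·3).
51: Group B (51 = 5·10 + 1).
43: Group B (43 = 5·8 + 3).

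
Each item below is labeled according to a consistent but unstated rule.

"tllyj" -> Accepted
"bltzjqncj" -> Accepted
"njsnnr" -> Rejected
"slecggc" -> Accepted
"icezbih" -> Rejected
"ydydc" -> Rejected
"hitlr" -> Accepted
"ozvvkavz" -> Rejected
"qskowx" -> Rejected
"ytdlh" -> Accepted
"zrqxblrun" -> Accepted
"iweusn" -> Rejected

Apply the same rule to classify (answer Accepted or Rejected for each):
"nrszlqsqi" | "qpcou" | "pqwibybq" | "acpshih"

All 'Accepted' examples share one property — contains 'l' — and every 'Rejected' example lacks it.
"nrszlqsqi" → has 'l' → Accepted.
"qpcou" → no 'l' → Rejected.
"pqwibybq" → no 'l' → Rejected.
"acpshih" → no 'l' → Rejected.

Accepted, Rejected, Rejected, Rejected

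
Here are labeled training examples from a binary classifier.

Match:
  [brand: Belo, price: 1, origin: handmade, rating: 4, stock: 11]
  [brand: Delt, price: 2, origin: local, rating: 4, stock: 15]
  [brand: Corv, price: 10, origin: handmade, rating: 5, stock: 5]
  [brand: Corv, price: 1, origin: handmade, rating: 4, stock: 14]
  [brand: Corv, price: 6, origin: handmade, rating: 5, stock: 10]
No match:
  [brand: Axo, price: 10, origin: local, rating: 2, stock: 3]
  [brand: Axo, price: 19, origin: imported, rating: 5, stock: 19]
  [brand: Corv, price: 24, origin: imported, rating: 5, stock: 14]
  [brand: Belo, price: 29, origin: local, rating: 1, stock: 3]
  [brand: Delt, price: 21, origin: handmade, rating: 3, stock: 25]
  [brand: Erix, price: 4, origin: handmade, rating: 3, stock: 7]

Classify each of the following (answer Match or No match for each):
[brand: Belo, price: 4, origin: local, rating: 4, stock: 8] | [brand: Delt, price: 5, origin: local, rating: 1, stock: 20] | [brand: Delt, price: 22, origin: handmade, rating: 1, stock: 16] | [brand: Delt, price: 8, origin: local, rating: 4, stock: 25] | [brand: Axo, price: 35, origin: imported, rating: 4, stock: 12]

Match, No match, No match, Match, No match

Rule: price ≤ 10 AND rating ≥ 4. This holds for each 'Match' example and fails for each 'No match' one.
Match: [brand: Belo, price: 4, origin: local, rating: 4, stock: 8], since price = 4, rating = 4. No match: [brand: Delt, price: 5, origin: local, rating: 1, stock: 20], since price = 5, rating = 1. No match: [brand: Delt, price: 22, origin: handmade, rating: 1, stock: 16], since price = 22, rating = 1. Match: [brand: Delt, price: 8, origin: local, rating: 4, stock: 25], since price = 8, rating = 4. No match: [brand: Axo, price: 35, origin: imported, rating: 4, stock: 12], since price = 35, rating = 4.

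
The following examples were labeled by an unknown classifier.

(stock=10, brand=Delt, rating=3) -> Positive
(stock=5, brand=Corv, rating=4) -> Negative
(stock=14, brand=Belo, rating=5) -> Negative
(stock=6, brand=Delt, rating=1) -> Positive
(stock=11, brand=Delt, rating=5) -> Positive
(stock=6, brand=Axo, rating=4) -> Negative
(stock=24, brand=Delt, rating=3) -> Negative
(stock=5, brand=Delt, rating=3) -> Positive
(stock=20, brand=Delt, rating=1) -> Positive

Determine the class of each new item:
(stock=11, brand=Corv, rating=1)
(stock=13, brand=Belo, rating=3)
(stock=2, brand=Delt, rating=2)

Negative, Negative, Positive

The distinguishing property — brand is Delt AND stock ≤ 20 — holds for all the 'Positive' cases and none of the 'Negative' cases.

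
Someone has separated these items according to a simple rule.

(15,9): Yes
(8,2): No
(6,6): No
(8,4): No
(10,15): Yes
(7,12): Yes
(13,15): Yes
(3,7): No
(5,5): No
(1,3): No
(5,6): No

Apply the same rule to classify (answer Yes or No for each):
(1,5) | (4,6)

No, No

All 'Yes' examples share one property — sum ≥ 19 — and every 'No' example lacks it.
(1,5): 1+5 = 6, does not pass → No. (4,6): 4+6 = 10, does not pass → No.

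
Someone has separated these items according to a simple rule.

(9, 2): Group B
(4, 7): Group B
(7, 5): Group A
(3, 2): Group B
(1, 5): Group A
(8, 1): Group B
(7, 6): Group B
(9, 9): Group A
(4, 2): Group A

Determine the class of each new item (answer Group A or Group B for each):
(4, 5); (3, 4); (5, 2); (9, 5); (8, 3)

Group B, Group B, Group B, Group A, Group B

Every 'Group A' example satisfies: sum is even. None of the 'Group B' examples do.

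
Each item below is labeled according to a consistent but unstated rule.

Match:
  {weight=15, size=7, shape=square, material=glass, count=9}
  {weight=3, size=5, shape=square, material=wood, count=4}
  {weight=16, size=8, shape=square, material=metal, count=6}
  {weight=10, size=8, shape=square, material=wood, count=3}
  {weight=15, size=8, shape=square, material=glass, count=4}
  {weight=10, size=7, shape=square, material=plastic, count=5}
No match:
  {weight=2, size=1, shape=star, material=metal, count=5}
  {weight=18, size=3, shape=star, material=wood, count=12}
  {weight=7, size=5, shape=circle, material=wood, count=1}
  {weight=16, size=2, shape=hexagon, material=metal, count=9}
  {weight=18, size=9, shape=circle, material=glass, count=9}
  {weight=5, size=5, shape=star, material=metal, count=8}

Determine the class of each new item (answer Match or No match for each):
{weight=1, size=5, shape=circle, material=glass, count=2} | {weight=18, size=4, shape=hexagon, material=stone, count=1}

No match, No match

The rule appears to be: shape is square.
{weight=1, size=5, shape=circle, material=glass, count=2}: shape is circle, fails the rule → No match. {weight=18, size=4, shape=hexagon, material=stone, count=1}: shape is hexagon, fails the rule → No match.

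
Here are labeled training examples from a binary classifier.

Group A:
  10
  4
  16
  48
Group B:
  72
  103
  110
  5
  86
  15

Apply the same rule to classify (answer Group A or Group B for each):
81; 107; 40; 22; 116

Rule: even AND at most 48. This holds for each 'Group A' example and fails for each 'Group B' one.
81 → 81 is odd, 81 > 48 → Group B.
107 → 107 is odd, 107 > 48 → Group B.
40 → 40 is even, 40 ≤ 48 → Group A.
22 → 22 is even, 22 ≤ 48 → Group A.
116 → 116 is even, 116 > 48 → Group B.

Group B, Group B, Group A, Group A, Group B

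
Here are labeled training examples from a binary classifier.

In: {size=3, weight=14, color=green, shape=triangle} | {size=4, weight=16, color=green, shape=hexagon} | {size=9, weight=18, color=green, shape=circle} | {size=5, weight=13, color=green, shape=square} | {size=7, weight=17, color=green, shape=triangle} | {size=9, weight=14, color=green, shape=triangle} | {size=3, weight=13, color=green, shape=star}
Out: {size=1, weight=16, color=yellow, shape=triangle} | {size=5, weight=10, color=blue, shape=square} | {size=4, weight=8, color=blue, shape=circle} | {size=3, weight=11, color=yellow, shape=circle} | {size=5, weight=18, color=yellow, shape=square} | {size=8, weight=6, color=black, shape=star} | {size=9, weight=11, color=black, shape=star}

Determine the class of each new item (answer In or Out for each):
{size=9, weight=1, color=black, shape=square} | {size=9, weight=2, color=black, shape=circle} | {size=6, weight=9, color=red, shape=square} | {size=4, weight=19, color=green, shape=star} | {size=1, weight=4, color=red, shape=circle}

The pattern is that an item is 'In' exactly when: color is green.

Out, Out, Out, In, Out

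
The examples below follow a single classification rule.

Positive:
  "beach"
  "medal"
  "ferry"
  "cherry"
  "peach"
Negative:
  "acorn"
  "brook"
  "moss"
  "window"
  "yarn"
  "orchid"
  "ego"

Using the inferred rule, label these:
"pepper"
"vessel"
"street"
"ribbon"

All 'Positive' examples share one property — length ≥ 4 AND contains 'e' — and every 'Negative' example lacks it.
"pepper": Positive (length 6, has 'e'). "vessel": Positive (length 6, has 'e'). "street": Positive (length 6, has 'e'). "ribbon": Negative (length 6, no 'e').

Positive, Positive, Positive, Negative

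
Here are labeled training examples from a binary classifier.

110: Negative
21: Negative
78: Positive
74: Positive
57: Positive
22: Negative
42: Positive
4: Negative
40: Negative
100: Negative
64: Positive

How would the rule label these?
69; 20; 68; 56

All 'Positive' examples share one property — digit sum ≥ 5 — and every 'Negative' example lacks it.
69 → digit sum 6+9 = 15 → Positive.
20 → digit sum 2+0 = 2 → Negative.
68 → digit sum 6+8 = 14 → Positive.
56 → digit sum 5+6 = 11 → Positive.

Positive, Negative, Positive, Positive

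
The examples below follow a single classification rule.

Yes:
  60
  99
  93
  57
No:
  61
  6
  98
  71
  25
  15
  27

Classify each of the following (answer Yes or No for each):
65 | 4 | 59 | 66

'Yes' ⟺ multiple of 3 AND at least 57.
65: 65 = 3·21 + 2, 65 ≥ 57 — does not fit, so No. 4: 4 = 3·1 + 1, 4 < 57 — does not fit, so No. 59: 59 = 3·19 + 2, 59 ≥ 57 — does not fit, so No. 66: 66 = 3·22, 66 ≥ 57 — has this property, so Yes.

No, No, No, Yes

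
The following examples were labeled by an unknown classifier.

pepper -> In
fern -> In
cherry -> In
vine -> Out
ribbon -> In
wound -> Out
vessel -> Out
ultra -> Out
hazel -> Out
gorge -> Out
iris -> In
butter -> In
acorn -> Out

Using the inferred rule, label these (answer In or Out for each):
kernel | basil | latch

In, Out, Out

The simplest hypothesis consistent with all the labels is: even length AND contains 'r'.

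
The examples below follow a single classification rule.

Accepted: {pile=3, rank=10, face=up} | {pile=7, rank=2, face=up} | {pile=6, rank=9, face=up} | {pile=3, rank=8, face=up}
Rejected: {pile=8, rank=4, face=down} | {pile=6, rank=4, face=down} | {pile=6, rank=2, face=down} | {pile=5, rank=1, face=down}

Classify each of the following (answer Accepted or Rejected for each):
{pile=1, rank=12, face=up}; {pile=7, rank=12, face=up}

Accepted, Accepted

All 'Accepted' examples share one property — face is up — and every 'Rejected' example lacks it.
Accepted: {pile=1, rank=12, face=up}, since face is up. Accepted: {pile=7, rank=12, face=up}, since face is up.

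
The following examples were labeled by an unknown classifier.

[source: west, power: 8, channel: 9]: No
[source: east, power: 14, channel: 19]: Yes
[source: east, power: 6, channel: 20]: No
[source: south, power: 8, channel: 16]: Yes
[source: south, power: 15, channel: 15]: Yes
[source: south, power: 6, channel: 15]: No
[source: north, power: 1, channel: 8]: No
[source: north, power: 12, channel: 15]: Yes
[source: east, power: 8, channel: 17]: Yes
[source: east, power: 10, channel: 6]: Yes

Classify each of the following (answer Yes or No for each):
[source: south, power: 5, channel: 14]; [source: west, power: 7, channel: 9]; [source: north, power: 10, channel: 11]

The rule appears to be: channel ≠ 9 AND power ≥ 8.
[source: south, power: 5, channel: 14]: channel = 14, power = 5, lacks this property → No. [source: west, power: 7, channel: 9]: channel = 9, power = 7, lacks this property → No. [source: north, power: 10, channel: 11]: channel = 11, power = 10, has this property → Yes.

No, No, Yes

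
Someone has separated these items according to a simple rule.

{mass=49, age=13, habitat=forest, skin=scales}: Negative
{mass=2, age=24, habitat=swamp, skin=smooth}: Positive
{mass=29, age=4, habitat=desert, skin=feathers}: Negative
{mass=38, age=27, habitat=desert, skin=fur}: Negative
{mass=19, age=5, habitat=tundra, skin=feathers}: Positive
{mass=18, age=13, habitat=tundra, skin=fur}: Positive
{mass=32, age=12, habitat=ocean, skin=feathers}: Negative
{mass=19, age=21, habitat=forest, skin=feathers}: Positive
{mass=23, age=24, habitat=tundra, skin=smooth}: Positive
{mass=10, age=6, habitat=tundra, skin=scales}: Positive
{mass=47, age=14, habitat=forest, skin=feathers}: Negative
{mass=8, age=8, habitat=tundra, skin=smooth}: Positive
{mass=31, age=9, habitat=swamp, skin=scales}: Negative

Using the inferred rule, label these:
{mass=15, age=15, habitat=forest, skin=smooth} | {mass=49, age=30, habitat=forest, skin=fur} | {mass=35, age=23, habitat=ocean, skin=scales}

Positive, Negative, Negative

One predicate separates the groups cleanly: mass ≤ 23.
{mass=15, age=15, habitat=forest, skin=smooth}: mass = 15 — passes, so Positive.
{mass=49, age=30, habitat=forest, skin=fur}: mass = 49 — doesn't match, so Negative.
{mass=35, age=23, habitat=ocean, skin=scales}: mass = 35 — doesn't match, so Negative.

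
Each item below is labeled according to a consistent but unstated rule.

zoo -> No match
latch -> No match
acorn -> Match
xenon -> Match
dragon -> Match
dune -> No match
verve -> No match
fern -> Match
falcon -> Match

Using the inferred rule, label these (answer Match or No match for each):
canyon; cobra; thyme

One predicate separates the groups cleanly: ends with 'n'.
canyon → ends with 'n' → Match. cobra → ends with 'a' → No match. thyme → ends with 'e' → No match.

Match, No match, No match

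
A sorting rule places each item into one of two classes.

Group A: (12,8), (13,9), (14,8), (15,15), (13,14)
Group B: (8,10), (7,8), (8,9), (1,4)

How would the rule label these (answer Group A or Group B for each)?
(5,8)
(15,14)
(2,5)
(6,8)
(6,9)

Group B, Group A, Group B, Group B, Group B

The pattern is that an item is 'Group A' exactly when: sum ≥ 20.
(5,8): 5+8 = 13, does not fit → Group B.
(15,14): 15+14 = 29, passes → Group A.
(2,5): 2+5 = 7, does not fit → Group B.
(6,8): 6+8 = 14, does not fit → Group B.
(6,9): 6+9 = 15, does not fit → Group B.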